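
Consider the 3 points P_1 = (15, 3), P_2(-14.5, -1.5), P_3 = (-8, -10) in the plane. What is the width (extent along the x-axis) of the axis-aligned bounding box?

29.5

max x = 15, min x = -14.5, so width = 29.5.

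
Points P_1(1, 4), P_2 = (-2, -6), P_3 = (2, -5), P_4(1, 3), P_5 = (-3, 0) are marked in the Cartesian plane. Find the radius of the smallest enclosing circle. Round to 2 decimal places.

5.22

The farthest pair is P_1–P_2 with squared distance 109. The circle on this segment as diameter has centre (-0.5, -1) and r² = 109/4 = 27.25.
Check P_3: distance² to centre = 22.25 ≤ 27.25, so it lies inside.
All remaining points lie in this disk, and no smaller disk contains both endpoints, so this is the minimum enclosing circle.
r = √(27.25) ≈ 5.22.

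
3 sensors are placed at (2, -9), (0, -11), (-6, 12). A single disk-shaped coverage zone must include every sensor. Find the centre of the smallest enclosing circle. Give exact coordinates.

(-3, 0.5)

Call the three points A, B, C in the order given.
Side lengths²: AB² = 8, AC² = 505, BC² = 565.
Since BC² = 565 ≥ 505 + 8 = 513, the angle opposite BC is not acute, so the smallest enclosing circle has BC as diameter.
Centre = midpoint of BC = (-3, 0.5), r² = 565/4 = 141.25.
Centre = (-3, 0.5).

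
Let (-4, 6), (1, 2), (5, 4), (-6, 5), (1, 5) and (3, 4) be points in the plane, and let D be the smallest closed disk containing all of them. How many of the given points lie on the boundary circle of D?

By Welzl's lemma the MEC is supported by two points (diametrically opposite) or three points (on a circumcircle).
The farthest pair is (5, 4)–(-6, 5) with squared distance 122. The circle on this segment as diameter has centre (-0.5, 4.5) and r² = 122/4 = 30.5.
Check (-4, 6): distance² to centre = 14.5 ≤ 30.5, so it lies inside.
All remaining points lie in this disk, and no smaller disk contains both endpoints, so this is the minimum enclosing circle.
The points at distance exactly r from the centre are (5, 4), (-6, 5) — 2 points.

2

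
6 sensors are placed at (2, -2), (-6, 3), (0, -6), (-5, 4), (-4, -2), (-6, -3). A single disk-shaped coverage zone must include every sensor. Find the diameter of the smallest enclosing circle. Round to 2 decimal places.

By Welzl's lemma the MEC is supported by two points (diametrically opposite) or three points (on a circumcircle).
The farthest pair is (0, -6)–(-5, 4) with squared distance 125. The circle on this segment as diameter has centre (-2.5, -1) and r² = 125/4 = 31.25.
Check (2, -2): distance² to centre = 21.25 ≤ 31.25, so it lies inside.
All remaining points lie in this disk, and no smaller disk contains both endpoints, so this is the minimum enclosing circle.
Diameter = 2r = 2√(31.25) ≈ 11.18.

11.18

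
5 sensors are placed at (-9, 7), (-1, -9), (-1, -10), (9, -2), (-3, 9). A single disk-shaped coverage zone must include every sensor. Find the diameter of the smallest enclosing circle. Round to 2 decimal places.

20.69

By Welzl's lemma the MEC is supported by two points (diametrically opposite) or three points (on a circumcircle).
The minimum enclosing circle is determined by three boundary points: (-9, 7), (-1, -10), (9, -2).
Their circumcentre is (-14/13, 9/26) with r² = 72365/676.
The farthest remaining point (-1, -9) is at distance² 59053/676 ≤ 72365/676.
Diameter = 2r = 2√(72365/676) ≈ 20.69.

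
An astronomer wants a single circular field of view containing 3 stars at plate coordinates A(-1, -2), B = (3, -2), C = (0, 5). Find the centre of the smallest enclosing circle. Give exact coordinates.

Side lengths²: AB² = 16, AC² = 50, BC² = 58.
Since BC² = 58 < 50 + 16 = 66, the triangle is acute, so the smallest enclosing circle is the circumcircle.
Circumcentre = (1, 9/7), r² = 725/49.
Centre = (1, 9/7).

(1, 9/7)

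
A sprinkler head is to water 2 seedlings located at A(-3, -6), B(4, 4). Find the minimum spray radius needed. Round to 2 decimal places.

The smallest circle enclosing two points has them as diameter endpoints.
Centre = midpoint = (0.5, -1); r² = |AB|²/4 = 149/4 = 37.25.
r = √(37.25) ≈ 6.10.

6.10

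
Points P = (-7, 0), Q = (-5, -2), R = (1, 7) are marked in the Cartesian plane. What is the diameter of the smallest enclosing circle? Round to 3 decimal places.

Side lengths²: PQ² = 8, PR² = 113, QR² = 117.
Since QR² = 117 < 113 + 8 = 121, the triangle is acute, so the smallest enclosing circle is the circumcircle.
Circumcentre = (-2.3, 2.7), r² = 29.38.
Diameter = 2r = 2√(29.38) ≈ 10.841.

10.841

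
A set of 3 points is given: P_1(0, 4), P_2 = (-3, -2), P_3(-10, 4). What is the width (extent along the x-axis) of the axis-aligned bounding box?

max x = 0, min x = -10, so width = 10.

10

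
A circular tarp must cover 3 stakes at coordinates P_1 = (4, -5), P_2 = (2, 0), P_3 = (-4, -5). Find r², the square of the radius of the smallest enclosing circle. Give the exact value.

Side lengths²: P_1P_2² = 29, P_1P_3² = 64, P_2P_3² = 61.
Since P_1P_3² = 64 < 61 + 29 = 90, the triangle is acute, so the smallest enclosing circle is the circumcircle.
Circumcentre = (0, -3.7), r² = 17.69.

17.69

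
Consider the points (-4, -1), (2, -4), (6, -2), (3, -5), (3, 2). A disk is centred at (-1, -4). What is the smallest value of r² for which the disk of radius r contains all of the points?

53

The required radius is the distance from (-1, -4) to the farthest point.
Squared distances: 18, 9, 53, 17, 52.
Maximum is 53, attained at (6, -2).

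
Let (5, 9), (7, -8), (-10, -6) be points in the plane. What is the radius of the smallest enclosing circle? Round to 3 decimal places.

Call the three points A, B, C in the order given.
Side lengths²: AB² = 293, AC² = 450, BC² = 293.
Since AC² = 450 < 293 + 293 = 586, the triangle is acute, so the smallest enclosing circle is the circumcircle.
Circumcentre = (-27/38, -11/38), r² = 85849/722.
r = √(85849/722) ≈ 10.904.

10.904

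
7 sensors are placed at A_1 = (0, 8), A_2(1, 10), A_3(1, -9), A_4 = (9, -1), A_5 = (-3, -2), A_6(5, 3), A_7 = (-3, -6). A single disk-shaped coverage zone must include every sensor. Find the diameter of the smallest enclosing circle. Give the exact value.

By Welzl's lemma the MEC is supported by two points (diametrically opposite) or three points (on a circumcircle).
The farthest pair is A_2–A_3 with squared distance 361. The circle on this segment as diameter has centre (1, 0.5) and r² = 361/4 = 90.25.
Check A_1: distance² to centre = 57.25 ≤ 90.25, so it lies inside.
All remaining points lie in this disk, and no smaller disk contains both endpoints, so this is the minimum enclosing circle.
Diameter = 2r = 2√(90.25) = 19.

19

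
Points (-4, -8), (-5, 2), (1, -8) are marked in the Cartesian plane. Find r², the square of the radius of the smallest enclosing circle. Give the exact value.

34

Call the three points A, B, C in the order given.
Side lengths²: AB² = 101, AC² = 25, BC² = 136.
Since BC² = 136 ≥ 101 + 25 = 126, the angle opposite BC is not acute, so the smallest enclosing circle has BC as diameter.
Centre = midpoint of BC = (-2, -3), r² = 136/4 = 34.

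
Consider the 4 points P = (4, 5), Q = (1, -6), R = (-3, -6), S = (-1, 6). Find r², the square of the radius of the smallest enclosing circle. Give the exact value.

40885/961

A smallest enclosing disk is always determined by at most three of the input points on its boundary.
The minimum enclosing circle is determined by three boundary points: P, R, S.
Their circumcentre is (10/31, -12/31) with r² = 40885/961.
The farthest remaining point Q is at distance² 30717/961 ≤ 40885/961.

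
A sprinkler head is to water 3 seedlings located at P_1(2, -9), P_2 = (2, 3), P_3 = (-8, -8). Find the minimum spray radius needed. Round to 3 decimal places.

Side lengths²: P_1P_2² = 144, P_1P_3² = 101, P_2P_3² = 221.
Since P_2P_3² = 221 < 144 + 101 = 245, the triangle is acute, so the smallest enclosing circle is the circumcircle.
Circumcentre = (-2.45, -3), r² = 55.8025.
r = √(55.8025) ≈ 7.470.

7.470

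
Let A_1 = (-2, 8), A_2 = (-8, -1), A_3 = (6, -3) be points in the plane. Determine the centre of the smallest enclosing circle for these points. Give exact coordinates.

Side lengths²: A_1A_2² = 117, A_1A_3² = 185, A_2A_3² = 200.
Since A_2A_3² = 200 < 185 + 117 = 302, the triangle is acute, so the smallest enclosing circle is the circumcircle.
Circumcentre = (-29/46, 27/46), r² = 60125/1058.
Centre = (-29/46, 27/46).

(-29/46, 27/46)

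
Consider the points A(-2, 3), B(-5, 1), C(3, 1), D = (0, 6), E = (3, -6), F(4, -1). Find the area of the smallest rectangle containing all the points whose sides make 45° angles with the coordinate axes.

In coordinates u = x + y, v = x − y the rectangle is axis-aligned; the map (x,y)→(u,v) scales areas by 2.
u-values: 1, -4, 4, 6, -3, 3; range = 6 − (-4) = 10.
v-values: -5, -6, 2, -6, 9, 5; range = 9 − (-6) = 15.
Area = (10 × 15) / 2 = 75.

75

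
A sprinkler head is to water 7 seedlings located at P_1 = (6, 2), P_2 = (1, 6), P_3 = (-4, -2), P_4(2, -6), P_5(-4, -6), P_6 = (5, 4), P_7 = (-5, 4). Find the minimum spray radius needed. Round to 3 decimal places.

6.760

The minimum enclosing circle of a finite set is fixed by two of the points (as a diameter) or three (as a circumcircle).
The minimum enclosing circle is determined by three boundary points: P_5, P_6, P_7.
Their circumcentre is (0, -0.55) with r² = 45.7025.
The farthest remaining point P_2 is at distance² 43.9025 ≤ 45.7025.
r = √(45.7025) ≈ 6.760.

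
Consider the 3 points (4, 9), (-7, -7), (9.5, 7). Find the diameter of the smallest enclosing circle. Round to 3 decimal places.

Call the three points A, B, C in the order given.
Side lengths²: AB² = 377, AC² = 34.25, BC² = 468.25.
Since BC² = 468.25 ≥ 377 + 34.25 = 411.25, the angle opposite BC is not acute, so the smallest enclosing circle has BC as diameter.
Centre = midpoint of BC = (1.25, 0), r² = 468.25/4 = 117.0625.
Diameter = 2r = 2√(117.0625) ≈ 21.639.

21.639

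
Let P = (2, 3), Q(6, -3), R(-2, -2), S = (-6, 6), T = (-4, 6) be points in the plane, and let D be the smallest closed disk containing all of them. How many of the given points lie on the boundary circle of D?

By Welzl's lemma the MEC is supported by two points (diametrically opposite) or three points (on a circumcircle).
The farthest pair is Q–S with squared distance 225. The circle on this segment as diameter has centre (0, 1.5) and r² = 225/4 = 56.25.
Check P: distance² to centre = 6.25 ≤ 56.25, so it lies inside.
All remaining points lie in this disk, and no smaller disk contains both endpoints, so this is the minimum enclosing circle.
The points at distance exactly r from the centre are Q, S — 2 points.

2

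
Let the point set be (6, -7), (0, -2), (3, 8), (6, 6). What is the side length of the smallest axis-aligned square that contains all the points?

15

The bounding box has width 6 and height 15.
An axis-aligned square enclosing the set must have side ≥ max(width, height).
So the minimum side is max(6, 15) = 15.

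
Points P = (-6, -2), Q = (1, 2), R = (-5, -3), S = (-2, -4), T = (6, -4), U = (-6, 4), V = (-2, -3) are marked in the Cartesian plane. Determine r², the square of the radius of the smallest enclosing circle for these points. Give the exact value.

By Welzl's lemma the MEC is supported by two points (diametrically opposite) or three points (on a circumcircle).
The farthest pair is T–U with squared distance 208. The circle on this segment as diameter has centre (0, 0) and r² = 208/4 = 52.
Check P: distance² to centre = 40 ≤ 52, so it lies inside.
All remaining points lie in this disk, and no smaller disk contains both endpoints, so this is the minimum enclosing circle.

52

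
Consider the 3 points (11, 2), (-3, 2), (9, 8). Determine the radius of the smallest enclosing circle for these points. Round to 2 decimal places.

Call the three points A, B, C in the order given.
Side lengths²: AB² = 196, AC² = 40, BC² = 180.
Since AB² = 196 < 180 + 40 = 220, the triangle is acute, so the smallest enclosing circle is the circumcircle.
Circumcentre = (4, 3), r² = 50.
r = √50 ≈ 7.07.

7.07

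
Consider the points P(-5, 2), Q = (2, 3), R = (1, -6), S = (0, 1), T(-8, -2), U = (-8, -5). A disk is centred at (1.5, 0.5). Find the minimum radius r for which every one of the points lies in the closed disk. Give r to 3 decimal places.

10.977

The required radius is the distance from (1.5, 0.5) to the farthest point.
Squared distances: 44.5, 6.5, 42.5, 2.5, 96.5, 120.5.
Maximum is 120.5, attained at U.
r = √(120.5) ≈ 10.977.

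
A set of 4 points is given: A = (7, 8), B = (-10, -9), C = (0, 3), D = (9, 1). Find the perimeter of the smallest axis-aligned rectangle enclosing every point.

Width = max x − min x = 9 − (-10) = 19.
Height = max y − min y = 8 − (-9) = 17.
Perimeter = 2(19 + 17) = 72.

72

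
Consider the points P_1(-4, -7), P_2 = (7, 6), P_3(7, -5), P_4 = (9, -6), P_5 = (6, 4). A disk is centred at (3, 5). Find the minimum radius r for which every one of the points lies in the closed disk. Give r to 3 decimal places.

13.892

The required radius is the distance from (3, 5) to the farthest point.
Squared distances: 193, 17, 116, 157, 10.
Maximum is 193, attained at P_1.
r = √193 ≈ 13.892.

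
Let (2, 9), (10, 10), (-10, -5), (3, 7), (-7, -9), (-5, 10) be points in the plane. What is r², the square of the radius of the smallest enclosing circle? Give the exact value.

The farthest pair is (10, 10)–(-7, -9) with squared distance 650. The circle on this segment as diameter has centre (1.5, 0.5) and r² = 650/4 = 162.5.
Check (2, 9): distance² to centre = 72.5 ≤ 162.5, so it lies inside.
All remaining points lie in this disk, and no smaller disk contains both endpoints, so this is the minimum enclosing circle.

162.5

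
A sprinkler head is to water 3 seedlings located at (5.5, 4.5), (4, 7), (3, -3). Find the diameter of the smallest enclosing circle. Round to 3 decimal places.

Call the three points A, B, C in the order given.
Side lengths²: AB² = 8.5, AC² = 62.5, BC² = 101.
Since BC² = 101 ≥ 62.5 + 8.5 = 71, the angle opposite BC is not acute, so the smallest enclosing circle has BC as diameter.
Centre = midpoint of BC = (3.5, 2), r² = 101/4 = 25.25.
Diameter = 2r = 2√(25.25) ≈ 10.050.

10.050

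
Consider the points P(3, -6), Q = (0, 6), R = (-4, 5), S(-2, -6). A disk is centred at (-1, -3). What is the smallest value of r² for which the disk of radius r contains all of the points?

The required radius is the distance from (-1, -3) to the farthest point.
Squared distances: 25, 82, 73, 10.
Maximum is 82, attained at Q.

82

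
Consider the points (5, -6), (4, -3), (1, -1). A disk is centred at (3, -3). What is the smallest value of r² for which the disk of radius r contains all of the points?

The required radius is the distance from (3, -3) to the farthest point.
Squared distances: 13, 1, 8.
Maximum is 13, attained at (5, -6).

13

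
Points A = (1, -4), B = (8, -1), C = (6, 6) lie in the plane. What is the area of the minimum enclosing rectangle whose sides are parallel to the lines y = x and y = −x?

In coordinates u = x + y, v = x − y the rectangle is axis-aligned; the map (x,y)→(u,v) scales areas by 2.
u-values: -3, 7, 12; range = 12 − (-3) = 15.
v-values: 5, 9, 0; range = 9 − 0 = 9.
Area = (15 × 9) / 2 = 67.5.

67.5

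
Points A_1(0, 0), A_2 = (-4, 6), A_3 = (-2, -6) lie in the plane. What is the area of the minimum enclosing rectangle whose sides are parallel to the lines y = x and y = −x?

In coordinates u = x + y, v = x − y the rectangle is axis-aligned; the map (x,y)→(u,v) scales areas by 2.
u-values: 0, 2, -8; range = 2 − (-8) = 10.
v-values: 0, -10, 4; range = 4 − (-10) = 14.
Area = (10 × 14) / 2 = 70.

70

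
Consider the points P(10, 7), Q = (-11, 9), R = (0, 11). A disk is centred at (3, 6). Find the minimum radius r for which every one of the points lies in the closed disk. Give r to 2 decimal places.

The required radius is the distance from (3, 6) to the farthest point.
Squared distances: 50, 205, 34.
Maximum is 205, attained at Q.
r = √205 ≈ 14.32.

14.32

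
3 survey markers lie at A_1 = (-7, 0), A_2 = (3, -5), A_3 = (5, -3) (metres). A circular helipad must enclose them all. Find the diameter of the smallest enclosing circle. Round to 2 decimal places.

Side lengths²: A_1A_2² = 125, A_1A_3² = 153, A_2A_3² = 8.
Since A_1A_3² = 153 ≥ 125 + 8 = 133, the angle opposite A_1A_3 is not acute, so the smallest enclosing circle has A_1A_3 as diameter.
Centre = midpoint of A_1A_3 = (-1, -1.5), r² = 153/4 = 38.25.
Diameter = 2r = 2√(38.25) ≈ 12.37.

12.37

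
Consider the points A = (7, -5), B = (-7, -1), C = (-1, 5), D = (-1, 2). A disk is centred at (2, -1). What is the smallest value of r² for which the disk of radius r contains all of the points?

81

The required radius is the distance from (2, -1) to the farthest point.
Squared distances: 41, 81, 45, 18.
Maximum is 81, attained at B.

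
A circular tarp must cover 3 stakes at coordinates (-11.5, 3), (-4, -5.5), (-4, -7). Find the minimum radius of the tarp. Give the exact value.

Call the three points A, B, C in the order given.
Side lengths²: AB² = 128.5, AC² = 156.25, BC² = 2.25.
Since AC² = 156.25 ≥ 128.5 + 2.25 = 130.75, the angle opposite AC is not acute, so the smallest enclosing circle has AC as diameter.
Centre = midpoint of AC = (-7.75, -2), r² = 156.25/4 = 39.0625.
r = √(39.0625) = 6.25.

6.25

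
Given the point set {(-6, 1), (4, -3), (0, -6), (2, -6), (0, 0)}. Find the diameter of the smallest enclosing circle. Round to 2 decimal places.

The minimum enclosing circle is determined by three boundary points: (-6, 1), (4, -3), (2, -6).
Their circumcentre is (-24/19, -63/38) with r² = 42601/1444.
The farthest remaining point (0, -6) is at distance² 29529/1444 ≤ 42601/1444.
Diameter = 2r = 2√(42601/1444) ≈ 10.86.

10.86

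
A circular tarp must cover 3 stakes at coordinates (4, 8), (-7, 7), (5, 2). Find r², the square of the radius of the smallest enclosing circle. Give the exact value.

42.25

Call the three points A, B, C in the order given.
Side lengths²: AB² = 122, AC² = 37, BC² = 169.
Since BC² = 169 ≥ 122 + 37 = 159, the angle opposite BC is not acute, so the smallest enclosing circle has BC as diameter.
Centre = midpoint of BC = (-1, 4.5), r² = 169/4 = 42.25.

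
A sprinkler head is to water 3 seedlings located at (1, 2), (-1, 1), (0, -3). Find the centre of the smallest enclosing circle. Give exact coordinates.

Call the three points A, B, C in the order given.
Side lengths²: AB² = 5, AC² = 26, BC² = 17.
Since AC² = 26 ≥ 17 + 5 = 22, the angle opposite AC is not acute, so the smallest enclosing circle has AC as diameter.
Centre = midpoint of AC = (0.5, -0.5), r² = 26/4 = 6.5.
Centre = (0.5, -0.5).

(0.5, -0.5)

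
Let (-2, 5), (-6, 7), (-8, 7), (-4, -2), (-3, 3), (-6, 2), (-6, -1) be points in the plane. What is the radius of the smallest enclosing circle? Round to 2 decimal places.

4.92

By Welzl's lemma the MEC is supported by two points (diametrically opposite) or three points (on a circumcircle).
The farthest pair is (-8, 7)–(-4, -2) with squared distance 97. The circle on this segment as diameter has centre (-6, 2.5) and r² = 97/4 = 24.25.
Check (-2, 5): distance² to centre = 22.25 ≤ 24.25, so it lies inside.
All remaining points lie in this disk, and no smaller disk contains both endpoints, so this is the minimum enclosing circle.
r = √(24.25) ≈ 4.92.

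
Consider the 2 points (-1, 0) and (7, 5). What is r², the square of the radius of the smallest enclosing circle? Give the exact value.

22.25

The smallest circle enclosing two points has them as diameter endpoints.
Centre = midpoint = (3, 2.5); r² = |(-1, 0)−(7, 5)|²/4 = 89/4 = 22.25.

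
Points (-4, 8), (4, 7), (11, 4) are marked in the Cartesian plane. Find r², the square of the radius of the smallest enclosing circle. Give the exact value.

60.25

Call the three points A, B, C in the order given.
Side lengths²: AB² = 65, AC² = 241, BC² = 58.
Since AC² = 241 ≥ 65 + 58 = 123, the angle opposite AC is not acute, so the smallest enclosing circle has AC as diameter.
Centre = midpoint of AC = (3.5, 6), r² = 241/4 = 60.25.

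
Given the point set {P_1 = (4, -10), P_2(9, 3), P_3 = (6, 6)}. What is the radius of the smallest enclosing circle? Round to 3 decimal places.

Side lengths²: P_1P_2² = 194, P_1P_3² = 260, P_2P_3² = 18.
Since P_1P_3² = 260 ≥ 194 + 18 = 212, the angle opposite P_1P_3 is not acute, so the smallest enclosing circle has P_1P_3 as diameter.
Centre = midpoint of P_1P_3 = (5, -2), r² = 260/4 = 65.
r = √65 ≈ 8.062.

8.062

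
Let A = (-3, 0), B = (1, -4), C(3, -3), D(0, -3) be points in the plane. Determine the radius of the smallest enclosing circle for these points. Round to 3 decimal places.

The minimum enclosing circle of a finite set is fixed by two of the points (as a diameter) or three (as a circumcircle).
The farthest pair is A–C with squared distance 45. The circle on this segment as diameter has centre (0, -1.5) and r² = 45/4 = 11.25.
Check B: distance² to centre = 7.25 ≤ 11.25, so it lies inside.
All remaining points lie in this disk, and no smaller disk contains both endpoints, so this is the minimum enclosing circle.
r = √(11.25) ≈ 3.354.

3.354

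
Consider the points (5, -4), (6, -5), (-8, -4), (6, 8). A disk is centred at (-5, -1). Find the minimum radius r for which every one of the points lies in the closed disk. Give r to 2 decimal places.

The required radius is the distance from (-5, -1) to the farthest point.
Squared distances: 109, 137, 18, 202.
Maximum is 202, attained at (6, 8).
r = √202 ≈ 14.21.

14.21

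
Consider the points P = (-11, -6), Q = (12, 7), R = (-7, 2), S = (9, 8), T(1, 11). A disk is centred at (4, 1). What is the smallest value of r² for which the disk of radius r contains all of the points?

The required radius is the distance from (4, 1) to the farthest point.
Squared distances: 274, 100, 122, 74, 109.
Maximum is 274, attained at P.

274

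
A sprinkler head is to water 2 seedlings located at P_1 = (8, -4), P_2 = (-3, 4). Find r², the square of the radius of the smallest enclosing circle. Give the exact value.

The smallest circle enclosing two points has them as diameter endpoints.
Centre = midpoint = (2.5, 0); r² = |P_1P_2|²/4 = 185/4 = 46.25.

46.25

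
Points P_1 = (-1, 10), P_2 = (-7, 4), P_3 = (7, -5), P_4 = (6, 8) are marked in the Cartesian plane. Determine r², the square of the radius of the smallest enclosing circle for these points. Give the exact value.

80053/1058

The minimum enclosing circle of a finite set is fixed by two of the points (as a diameter) or three (as a circumcircle).
The minimum enclosing circle is determined by three boundary points: P_1, P_2, P_3.
Their circumcentre is (63/46, 75/46) with r² = 80053/1058.
The farthest remaining point P_4 is at distance² 65609/1058 ≤ 80053/1058.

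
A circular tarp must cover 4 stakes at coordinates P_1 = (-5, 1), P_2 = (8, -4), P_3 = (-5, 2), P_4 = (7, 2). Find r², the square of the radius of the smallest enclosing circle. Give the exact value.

51.25

The farthest pair is P_2–P_3 with squared distance 205. The circle on this segment as diameter has centre (1.5, -1) and r² = 205/4 = 51.25.
Check P_1: distance² to centre = 46.25 ≤ 51.25, so it lies inside.
All remaining points lie in this disk, and no smaller disk contains both endpoints, so this is the minimum enclosing circle.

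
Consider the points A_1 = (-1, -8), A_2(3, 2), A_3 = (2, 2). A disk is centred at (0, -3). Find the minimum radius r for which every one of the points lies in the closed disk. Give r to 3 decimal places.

The required radius is the distance from (0, -3) to the farthest point.
Squared distances: 26, 34, 29.
Maximum is 34, attained at A_2.
r = √34 ≈ 5.831.

5.831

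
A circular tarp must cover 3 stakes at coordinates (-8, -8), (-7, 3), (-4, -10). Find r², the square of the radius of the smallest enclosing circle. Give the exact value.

Call the three points A, B, C in the order given.
Side lengths²: AB² = 122, AC² = 20, BC² = 178.
Since BC² = 178 ≥ 122 + 20 = 142, the angle opposite BC is not acute, so the smallest enclosing circle has BC as diameter.
Centre = midpoint of BC = (-5.5, -3.5), r² = 178/4 = 44.5.

44.5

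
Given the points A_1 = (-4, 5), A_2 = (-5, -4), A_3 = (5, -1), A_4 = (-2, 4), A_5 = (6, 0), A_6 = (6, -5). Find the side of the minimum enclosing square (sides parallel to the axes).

The bounding box has width 11 and height 10.
An axis-aligned square enclosing the set must have side ≥ max(width, height).
So the minimum side is max(11, 10) = 11.

11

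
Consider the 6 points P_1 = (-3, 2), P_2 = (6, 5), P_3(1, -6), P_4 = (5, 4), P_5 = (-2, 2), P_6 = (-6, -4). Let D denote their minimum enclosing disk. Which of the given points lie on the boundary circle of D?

A smallest enclosing disk is always determined by at most three of the input points on its boundary.
The farthest pair is P_2–P_6 with squared distance 225. The circle on this segment as diameter has centre (0, 0.5) and r² = 225/4 = 56.25.
Check P_1: distance² to centre = 11.25 ≤ 56.25, so it lies inside.
All remaining points lie in this disk, and no smaller disk contains both endpoints, so this is the minimum enclosing circle.
The points at distance exactly r from the centre are P_2, P_6 — 2 points.

P_2, P_6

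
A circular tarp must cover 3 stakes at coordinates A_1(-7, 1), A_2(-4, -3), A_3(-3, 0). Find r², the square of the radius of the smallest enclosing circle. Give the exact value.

2125/338

Side lengths²: A_1A_2² = 25, A_1A_3² = 17, A_2A_3² = 10.
Since A_1A_2² = 25 < 17 + 10 = 27, the triangle is acute, so the smallest enclosing circle is the circumcircle.
Circumcentre = (-139/26, -23/26), r² = 2125/338.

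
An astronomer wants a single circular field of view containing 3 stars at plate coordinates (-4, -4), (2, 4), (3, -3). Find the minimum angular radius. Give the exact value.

Call the three points A, B, C in the order given.
Side lengths²: AB² = 100, AC² = 50, BC² = 50.
Since AB² = 100 ≥ 50 + 50 = 100, the angle opposite AB is not acute, so the smallest enclosing circle has AB as diameter.
Centre = midpoint of AB = (-1, 0), r² = 100/4 = 25.
r = √25 = 5.

5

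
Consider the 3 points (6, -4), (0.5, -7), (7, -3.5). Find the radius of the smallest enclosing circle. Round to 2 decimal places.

Call the three points A, B, C in the order given.
Side lengths²: AB² = 39.25, AC² = 1.25, BC² = 54.5.
Since BC² = 54.5 ≥ 39.25 + 1.25 = 40.5, the angle opposite BC is not acute, so the smallest enclosing circle has BC as diameter.
Centre = midpoint of BC = (3.75, -5.25), r² = 54.5/4 = 13.625.
r = √(13.625) ≈ 3.69.

3.69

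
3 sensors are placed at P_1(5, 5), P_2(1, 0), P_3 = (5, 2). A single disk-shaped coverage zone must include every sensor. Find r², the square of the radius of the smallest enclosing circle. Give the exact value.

Side lengths²: P_1P_2² = 41, P_1P_3² = 9, P_2P_3² = 20.
Since P_1P_2² = 41 ≥ 20 + 9 = 29, the angle opposite P_1P_2 is not acute, so the smallest enclosing circle has P_1P_2 as diameter.
Centre = midpoint of P_1P_2 = (3, 2.5), r² = 41/4 = 10.25.

10.25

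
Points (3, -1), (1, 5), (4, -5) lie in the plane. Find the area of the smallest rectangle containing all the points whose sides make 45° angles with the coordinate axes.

45.5

In coordinates u = x + y, v = x − y the rectangle is axis-aligned; the map (x,y)→(u,v) scales areas by 2.
u-values: 2, 6, -1; range = 6 − (-1) = 7.
v-values: 4, -4, 9; range = 9 − (-4) = 13.
Area = (7 × 13) / 2 = 45.5.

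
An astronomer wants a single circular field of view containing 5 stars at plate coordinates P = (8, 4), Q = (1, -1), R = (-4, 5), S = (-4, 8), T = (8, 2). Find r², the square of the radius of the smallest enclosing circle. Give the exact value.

45

The farthest pair is S–T with squared distance 180. The circle on this segment as diameter has centre (2, 5) and r² = 180/4 = 45.
Check P: distance² to centre = 37 ≤ 45, so it lies inside.
All remaining points lie in this disk, and no smaller disk contains both endpoints, so this is the minimum enclosing circle.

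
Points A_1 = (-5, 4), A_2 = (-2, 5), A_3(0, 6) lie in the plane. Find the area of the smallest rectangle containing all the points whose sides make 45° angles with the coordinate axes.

10.5

In coordinates u = x + y, v = x − y the rectangle is axis-aligned; the map (x,y)→(u,v) scales areas by 2.
u-values: -1, 3, 6; range = 6 − (-1) = 7.
v-values: -9, -7, -6; range = -6 − (-9) = 3.
Area = (7 × 3) / 2 = 10.5.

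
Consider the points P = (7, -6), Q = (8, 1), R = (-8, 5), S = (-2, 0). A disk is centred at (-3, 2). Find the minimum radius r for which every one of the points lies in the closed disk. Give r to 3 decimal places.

The required radius is the distance from (-3, 2) to the farthest point.
Squared distances: 164, 122, 34, 5.
Maximum is 164, attained at P.
r = √164 ≈ 12.806.

12.806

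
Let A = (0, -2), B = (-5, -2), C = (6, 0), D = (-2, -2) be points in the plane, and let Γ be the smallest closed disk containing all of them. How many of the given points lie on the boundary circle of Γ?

The farthest pair is B–C with squared distance 125. The circle on this segment as diameter has centre (0.5, -1) and r² = 125/4 = 31.25.
Check A: distance² to centre = 1.25 ≤ 31.25, so it lies inside.
All remaining points lie in this disk, and no smaller disk contains both endpoints, so this is the minimum enclosing circle.
The points at distance exactly r from the centre are B, C — 2 points.

2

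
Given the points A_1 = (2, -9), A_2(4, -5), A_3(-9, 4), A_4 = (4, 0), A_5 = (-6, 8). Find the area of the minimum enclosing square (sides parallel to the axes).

The bounding box has width 13 and height 17.
An axis-aligned square enclosing the set must have side ≥ max(width, height).
So the minimum side is max(13, 17) = 17.
Area = 17² = 289.

289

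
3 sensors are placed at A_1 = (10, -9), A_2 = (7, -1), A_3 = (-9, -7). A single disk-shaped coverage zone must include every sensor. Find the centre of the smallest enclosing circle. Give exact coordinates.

(0.5, -8)

Side lengths²: A_1A_2² = 73, A_1A_3² = 365, A_2A_3² = 292.
Since A_1A_3² = 365 ≥ 292 + 73 = 365, the angle opposite A_1A_3 is not acute, so the smallest enclosing circle has A_1A_3 as diameter.
Centre = midpoint of A_1A_3 = (0.5, -8), r² = 365/4 = 91.25.
Centre = (0.5, -8).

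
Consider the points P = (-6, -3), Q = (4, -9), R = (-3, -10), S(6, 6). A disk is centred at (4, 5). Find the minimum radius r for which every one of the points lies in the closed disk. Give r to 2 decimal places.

The required radius is the distance from (4, 5) to the farthest point.
Squared distances: 164, 196, 274, 5.
Maximum is 274, attained at R.
r = √274 ≈ 16.55.

16.55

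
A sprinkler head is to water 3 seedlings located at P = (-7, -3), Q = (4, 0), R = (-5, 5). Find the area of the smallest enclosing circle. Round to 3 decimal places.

Side lengths²: PQ² = 130, PR² = 68, QR² = 106.
Since PQ² = 130 < 106 + 68 = 174, the triangle is acute, so the smallest enclosing circle is the circumcircle.
Circumcentre = (-78/41, -1/41), r² = 58565/1681.
Area = π·r² = π·58565/1681 ≈ 109.451.

109.451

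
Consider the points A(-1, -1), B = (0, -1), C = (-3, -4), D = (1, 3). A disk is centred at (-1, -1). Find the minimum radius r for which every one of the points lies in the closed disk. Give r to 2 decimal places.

The required radius is the distance from (-1, -1) to the farthest point.
Squared distances: 0, 1, 13, 20.
Maximum is 20, attained at D.
r = √20 ≈ 4.47.

4.47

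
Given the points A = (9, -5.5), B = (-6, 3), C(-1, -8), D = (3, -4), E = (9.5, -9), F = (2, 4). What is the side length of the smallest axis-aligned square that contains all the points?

15.5

The bounding box has width 15.5 and height 13.
An axis-aligned square enclosing the set must have side ≥ max(width, height).
So the minimum side is max(15.5, 13) = 15.5.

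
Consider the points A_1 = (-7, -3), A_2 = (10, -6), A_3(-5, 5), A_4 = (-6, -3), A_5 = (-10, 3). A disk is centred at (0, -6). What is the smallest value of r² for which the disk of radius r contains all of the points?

181

The required radius is the distance from (0, -6) to the farthest point.
Squared distances: 58, 100, 146, 45, 181.
Maximum is 181, attained at A_5.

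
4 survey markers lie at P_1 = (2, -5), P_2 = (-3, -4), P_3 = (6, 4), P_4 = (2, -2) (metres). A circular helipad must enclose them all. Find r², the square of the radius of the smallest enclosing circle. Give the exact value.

36.25

The farthest pair is P_2–P_3 with squared distance 145. The circle on this segment as diameter has centre (1.5, 0) and r² = 145/4 = 36.25.
Check P_1: distance² to centre = 25.25 ≤ 36.25, so it lies inside.
All remaining points lie in this disk, and no smaller disk contains both endpoints, so this is the minimum enclosing circle.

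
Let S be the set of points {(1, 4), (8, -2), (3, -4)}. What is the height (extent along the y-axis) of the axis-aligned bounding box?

max y = 4, min y = -4, so height = 8.

8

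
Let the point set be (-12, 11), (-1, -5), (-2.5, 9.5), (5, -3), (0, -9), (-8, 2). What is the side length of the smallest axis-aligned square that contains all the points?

20

The bounding box has width 17 and height 20.
An axis-aligned square enclosing the set must have side ≥ max(width, height).
So the minimum side is max(17, 20) = 20.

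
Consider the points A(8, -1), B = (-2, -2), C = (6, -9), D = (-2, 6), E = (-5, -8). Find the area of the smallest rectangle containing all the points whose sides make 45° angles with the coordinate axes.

230

In coordinates u = x + y, v = x − y the rectangle is axis-aligned; the map (x,y)→(u,v) scales areas by 2.
u-values: 7, -4, -3, 4, -13; range = 7 − (-13) = 20.
v-values: 9, 0, 15, -8, 3; range = 15 − (-8) = 23.
Area = (20 × 23) / 2 = 230.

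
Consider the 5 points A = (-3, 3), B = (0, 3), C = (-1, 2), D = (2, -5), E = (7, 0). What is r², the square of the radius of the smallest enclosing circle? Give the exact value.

The minimum enclosing circle is determined by three boundary points: A, D, E.
Their circumcentre is (43/26, 9/26) with r² = 9701/338.
The farthest remaining point B is at distance² 3305/338 ≤ 9701/338.

9701/338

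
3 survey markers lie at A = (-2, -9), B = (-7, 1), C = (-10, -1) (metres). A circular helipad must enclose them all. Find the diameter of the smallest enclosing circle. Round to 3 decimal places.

Side lengths²: AB² = 125, AC² = 128, BC² = 13.
Since AC² = 128 < 125 + 13 = 138, the triangle is acute, so the smallest enclosing circle is the circumcircle.
Circumcentre = (-5.5, -4.5), r² = 32.5.
Diameter = 2r = 2√(32.5) ≈ 11.402.

11.402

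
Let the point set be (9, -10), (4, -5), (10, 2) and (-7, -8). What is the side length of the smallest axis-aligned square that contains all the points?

17

The bounding box has width 17 and height 12.
An axis-aligned square enclosing the set must have side ≥ max(width, height).
So the minimum side is max(17, 12) = 17.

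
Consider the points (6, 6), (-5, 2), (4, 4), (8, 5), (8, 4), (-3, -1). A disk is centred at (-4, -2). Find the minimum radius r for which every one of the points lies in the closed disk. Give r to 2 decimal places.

13.89

The required radius is the distance from (-4, -2) to the farthest point.
Squared distances: 164, 17, 100, 193, 180, 2.
Maximum is 193, attained at (8, 5).
r = √193 ≈ 13.89.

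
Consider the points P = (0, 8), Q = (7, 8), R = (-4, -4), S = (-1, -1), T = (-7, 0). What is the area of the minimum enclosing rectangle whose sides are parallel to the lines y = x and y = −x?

92

In coordinates u = x + y, v = x − y the rectangle is axis-aligned; the map (x,y)→(u,v) scales areas by 2.
u-values: 8, 15, -8, -2, -7; range = 15 − (-8) = 23.
v-values: -8, -1, 0, 0, -7; range = 0 − (-8) = 8.
Area = (23 × 8) / 2 = 92.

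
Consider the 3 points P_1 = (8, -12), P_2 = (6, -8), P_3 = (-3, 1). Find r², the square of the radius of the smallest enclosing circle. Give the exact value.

72.5

Side lengths²: P_1P_2² = 20, P_1P_3² = 290, P_2P_3² = 162.
Since P_1P_3² = 290 ≥ 162 + 20 = 182, the angle opposite P_1P_3 is not acute, so the smallest enclosing circle has P_1P_3 as diameter.
Centre = midpoint of P_1P_3 = (2.5, -5.5), r² = 290/4 = 72.5.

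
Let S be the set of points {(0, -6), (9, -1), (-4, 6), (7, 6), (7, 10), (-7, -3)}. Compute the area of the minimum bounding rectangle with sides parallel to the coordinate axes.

256

x ranges over [-7, 9], width 16.
y ranges over [-6, 10], height 16.
Area = 16 × 16 = 256.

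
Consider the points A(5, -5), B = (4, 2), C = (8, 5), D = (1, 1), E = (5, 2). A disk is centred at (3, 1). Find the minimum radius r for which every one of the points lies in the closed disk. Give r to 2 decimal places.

6.40

The required radius is the distance from (3, 1) to the farthest point.
Squared distances: 40, 2, 41, 4, 5.
Maximum is 41, attained at C.
r = √41 ≈ 6.40.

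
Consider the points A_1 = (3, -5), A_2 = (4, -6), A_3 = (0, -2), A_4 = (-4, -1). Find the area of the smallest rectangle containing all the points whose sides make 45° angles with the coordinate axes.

19.5

In coordinates u = x + y, v = x − y the rectangle is axis-aligned; the map (x,y)→(u,v) scales areas by 2.
u-values: -2, -2, -2, -5; range = -2 − (-5) = 3.
v-values: 8, 10, 2, -3; range = 10 − (-3) = 13.
Area = (3 × 13) / 2 = 19.5.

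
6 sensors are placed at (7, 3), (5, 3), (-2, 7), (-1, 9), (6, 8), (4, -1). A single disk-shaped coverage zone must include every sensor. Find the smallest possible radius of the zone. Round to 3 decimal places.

5.607

By Welzl's lemma the MEC is supported by two points (diametrically opposite) or three points (on a circumcircle).
The minimum enclosing circle is determined by three boundary points: (-1, 9), (6, 8), (4, -1).
Their circumcentre is (49/26, 109/26) with r² = 10625/338.
The farthest remaining point (7, 3) is at distance² 9325/338 ≤ 10625/338.
r = √(10625/338) ≈ 5.607.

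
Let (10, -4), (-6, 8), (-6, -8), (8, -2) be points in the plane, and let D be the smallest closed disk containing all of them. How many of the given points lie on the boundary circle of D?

A smallest enclosing disk is always determined by at most three of the input points on its boundary.
The minimum enclosing circle is determined by three boundary points: (10, -4), (-6, 8), (-6, -8).
Their circumcentre is (0.5, 0) with r² = 106.25.
The farthest remaining point (8, -2) is at distance² 60.25 ≤ 106.25.
The points at distance exactly r from the centre are (10, -4), (-6, 8), (-6, -8) — 3 points.

3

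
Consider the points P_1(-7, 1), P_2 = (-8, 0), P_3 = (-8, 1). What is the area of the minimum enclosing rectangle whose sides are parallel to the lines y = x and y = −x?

In coordinates u = x + y, v = x − y the rectangle is axis-aligned; the map (x,y)→(u,v) scales areas by 2.
u-values: -6, -8, -7; range = -6 − (-8) = 2.
v-values: -8, -8, -9; range = -8 − (-9) = 1.
Area = (2 × 1) / 2 = 1.

1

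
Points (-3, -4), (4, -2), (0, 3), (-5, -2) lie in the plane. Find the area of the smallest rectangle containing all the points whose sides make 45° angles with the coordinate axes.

45

In coordinates u = x + y, v = x − y the rectangle is axis-aligned; the map (x,y)→(u,v) scales areas by 2.
u-values: -7, 2, 3, -7; range = 3 − (-7) = 10.
v-values: 1, 6, -3, -3; range = 6 − (-3) = 9.
Area = (10 × 9) / 2 = 45.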